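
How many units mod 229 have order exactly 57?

36

φ(229) = 229 − 1 = 228 = 2^2 · 3 · 19.
Since (Z/229Z)^× is cyclic of order 228, the number of elements of order d is φ(d) when d | 228 and 0 otherwise.
57 = 3 · 19 divides 228, and φ(57) = 36.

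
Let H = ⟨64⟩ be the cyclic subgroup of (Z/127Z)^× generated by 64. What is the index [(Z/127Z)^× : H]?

The order of 64 must divide φ(127) = 127 − 1 = 126 = 2 · 3^2 · 7.
Divisors of 126: 1, 2, 3, 6, 7, 9, 14, 18, 21, 42, 63, 126.
Evaluate successive powers at the divisors of 126:
64^1 ≡ 64 (mod 127)
64^2 ≡ 32 (mod 127)
64^3 ≡ 16 (mod 127)
64^6 ≡ 2 (mod 127)
64^7 ≡ 1 (mod 127) ✓
So ord_127(64) = 7, hence |⟨64⟩| = 7.
[(Z/127Z)^× : ⟨64⟩] = 126/7 = 18.

18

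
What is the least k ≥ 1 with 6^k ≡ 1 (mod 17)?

By Lagrange's theorem, ord_17(6) divides φ(17) = 17 − 1 = 16 = 2^4.
Divisors of 16: 1, 2, 4, 8, 16.
Check 6^d mod 17 for each divisor in increasing order:
6^1 ≡ 6 (mod 17)
6^2 ≡ 2 (mod 17)
6^4 ≡ 4 (mod 17)
6^8 ≡ 16 (mod 17)
6^16 ≡ 1 (mod 17) ✓
So ord_17(6) = 16.

16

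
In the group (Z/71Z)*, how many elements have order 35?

φ(71) = 71 − 1 = 70 = 2 · 5 · 7.
(Z/71Z)^× is cyclic (|G| = 70); a cyclic group of order m has exactly φ(d) elements of each order d | m, and none otherwise.
35 = 5 · 7 divides 70, and φ(35) = 24.

24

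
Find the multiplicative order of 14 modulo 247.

18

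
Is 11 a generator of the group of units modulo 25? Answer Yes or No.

No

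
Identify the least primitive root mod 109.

φ(109) = 109 − 1 = 108 = 2^2 · 3^3.
Test candidates g = 2, 3, … against the prime factors q ∈ {2, 3} of φ(109): g is a generator iff g^(108/q) ≢ 1 for every such q.
g = 2: 2^54 ≡ 108; 2^36 ≡ 1 — hits 1, so not a primitive root.
g = 3: 3^54 ≡ 1 — hits 1, so not a primitive root.
g = 4: 4^54 ≡ 1 — hits 1, so not a primitive root.
g = 5: 5^54 ≡ 1 — hits 1, so not a primitive root.
g = 6: 6^54 ≡ 108; 6^36 ≡ 63 — none is 1, so 6 is a primitive root.
The smallest primitive root modulo 109 is 6.

6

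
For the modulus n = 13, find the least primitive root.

φ(13) = 13 − 1 = 12 = 2^2 · 3.
g is a primitive root iff g^(12/q) ≢ 1 (mod 13) for each prime q ∈ {2, 3}.
g = 2: 2^6 ≡ 12; 2^4 ≡ 3 — none is 1, so 2 is a primitive root.
Hence the least primitive root of 13 is 2.

2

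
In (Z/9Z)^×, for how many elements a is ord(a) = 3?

2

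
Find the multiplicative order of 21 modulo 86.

By Lagrange's theorem, ord_86(21) divides φ(86) = φ(2)·φ(43) = 1·42 = 42 = 2 · 3 · 7.
Divisors of 42: 1, 2, 3, 6, 7, 14, 21, 42.
Check 21^d mod 86 for each divisor in increasing order:
21^1 ≡ 21
21^2 ≡ 11
21^3 ≡ 59
21^6 ≡ 41
21^7 ≡ 1
The smallest such exponent is 7, so the order of 21 is 7.

7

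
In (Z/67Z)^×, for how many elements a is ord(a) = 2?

1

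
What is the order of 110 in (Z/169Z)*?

156

ord(110) | φ(169) = φ(13^2) = 13·(13−1) = 156 = 2^2 · 3 · 13.
Divisors of 156: 1, 2, 3, 4, 6, 12, 13, 26, 39, 52, 78, 156.
Compute 110^d (mod 169) for the divisors d until we hit 1:
110^1 ≡ 110
110^2 ≡ 101
110^3 ≡ 125
110^4 ≡ 61
110^6 ≡ 77
110^12 ≡ 14
110^13 ≡ 19
110^26 ≡ 23
110^39 ≡ 99
110^52 ≡ 22
110^78 ≡ 168
110^156 ≡ 1
Hence ord(110) = 156.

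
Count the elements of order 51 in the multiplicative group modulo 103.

φ(103) = 103 − 1 = 102 = 2 · 3 · 17.
Since (Z/103Z)^× is cyclic of order 102, the number of elements of order d is φ(d) when d | 102 and 0 otherwise.
51 = 3 · 17 divides 102, and φ(51) = 32.

32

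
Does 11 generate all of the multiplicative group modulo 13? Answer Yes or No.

Yes

φ(13) = 13 − 1 = 12 = 2^2 · 3.
11 is a primitive root mod 13 iff 11^(φ(13)/q) ≢ 1 for every prime q | φ(13), i.e. q ∈ {2, 3}.
11^6 ≡ 12 (mod 13)  [q = 2: ≢ 1 ✓]
11^4 ≡ 3 (mod 13)  [q = 3: ≢ 1 ✓]
All checks pass, so 11 has order 12 and is a primitive root modulo 13.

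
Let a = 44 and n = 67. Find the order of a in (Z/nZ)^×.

66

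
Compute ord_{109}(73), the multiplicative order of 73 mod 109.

27

Since 73 ∈ (Z/109Z)^×, its order divides φ(109) = 109 − 1 = 108 = 2^2 · 3^3.
Divisors of 108: 1, 2, 3, 4, 6, 9, 12, 18, 27, 36, 54, 108.
Compute 73^d (mod 109) for the divisors d until we hit 1:
73^1 ≡ 73 (mod 109)
73^2 ≡ 97 (mod 109)
73^3 ≡ 105 (mod 109)
73^4 ≡ 35 (mod 109)
73^6 ≡ 16 (mod 109)
73^9 ≡ 45 (mod 109)
73^12 ≡ 38 (mod 109)
73^18 ≡ 63 (mod 109)
73^27 ≡ 1 (mod 109) ✓
Hence ord(73) = 27.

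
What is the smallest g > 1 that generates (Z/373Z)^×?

φ(373) = 373 − 1 = 372 = 2^2 · 3 · 31.
g is a primitive root iff g^(372/q) ≢ 1 (mod 373) for each prime q ∈ {2, 3, 31}.
g = 2: 2^186 ≡ 372; 2^124 ≡ 284; 2^12 ≡ 366 — none is 1, so 2 is a primitive root.
The smallest primitive root modulo 373 is 2.

2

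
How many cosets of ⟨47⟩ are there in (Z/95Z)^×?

ord(47) | φ(95) = φ(5·19) = (5−1)·(19−1) = 4·18 = 72 = 2^3 · 3^2.
Divisors of 72: 1, 2, 3, 4, 6, 8, 9, 12, 18, 24, 36, 72.
Check 47^d mod 95 for each divisor in increasing order:
47^1 ≡ 47 (mod 95)
47^2 ≡ 24 (mod 95)
47^3 ≡ 83 (mod 95)
47^4 ≡ 6 (mod 95)
47^6 ≡ 49 (mod 95)
47^8 ≡ 36 (mod 95)
47^9 ≡ 77 (mod 95)
47^12 ≡ 26 (mod 95)
47^18 ≡ 39 (mod 95)
47^24 ≡ 11 (mod 95)
47^36 ≡ 1 (mod 95) ✓
The order of 47 is 36, so the subgroup it generates has 36 elements.
[(Z/95Z)^× : ⟨47⟩] = 72/36 = 2.

2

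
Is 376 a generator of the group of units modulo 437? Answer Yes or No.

437 = 19 · 23 is a product of two distinct odd primes, so (Z/437Z)^× ≅ (Z/19Z)^× × (Z/23Z)^× is not cyclic.
No primitive root modulo 437 exists; in particular 376 is not one.

No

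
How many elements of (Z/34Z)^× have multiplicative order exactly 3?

0

φ(34) = φ(2)·φ(17) = 1·16 = 16 = 2^4.
In a cyclic group of order 16, there are φ(d) elements of order d for each divisor d of 16, and zero for non-divisors.
Since 3 ∤ 16, the count is 0.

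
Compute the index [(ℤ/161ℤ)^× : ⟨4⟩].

4

Since 4 ∈ (Z/161Z)^×, its order divides φ(161) = φ(7·23) = (7−1)·(23−1) = 6·22 = 132 = 2^2 · 3 · 11.
Divisors of 132: 1, 2, 3, 4, 6, 11, 12, 22, 33, 44, 66, 132.
Evaluate successive powers at the divisors of 132:
4^1 ≡ 4 (mod 161)
4^2 ≡ 16 (mod 161)
4^3 ≡ 64 (mod 161)
4^4 ≡ 95 (mod 161)
4^6 ≡ 71 (mod 161)
4^11 ≡ 93 (mod 161)
4^12 ≡ 50 (mod 161)
4^22 ≡ 116 (mod 161)
4^33 ≡ 1 (mod 161) ✓
The order of 4 is 33, so the subgroup it generates has 33 elements.
Index = |(Z/161Z)^×| / |⟨4⟩| = 132 / 33 = 4.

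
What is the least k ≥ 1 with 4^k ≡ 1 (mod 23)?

The order of 4 must divide φ(23) = 23 − 1 = 22 = 2 · 11.
Divisors of 22: 1, 2, 11, 22.
Evaluate successive powers at the divisors of 22:
4^1 ≡ 4 (mod 23)
4^2 ≡ 16 (mod 23)
4^11 ≡ 1 (mod 23) ✓
Therefore the multiplicative order of 4 modulo 23 is 11.

11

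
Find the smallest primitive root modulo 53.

2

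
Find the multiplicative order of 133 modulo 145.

The order of 133 must divide φ(145) = φ(5·29) = (5−1)·(29−1) = 4·28 = 112 = 2^4 · 7.
Divisors of 112: 1, 2, 4, 7, 8, 14, 16, 28, 56, 112.
Test each divisor d:
133^1 ≡ 133 (mod 145)
133^2 ≡ 144 (mod 145)
133^4 ≡ 1 (mod 145) ✓
The smallest such exponent is 4, so the order of 133 is 4.

4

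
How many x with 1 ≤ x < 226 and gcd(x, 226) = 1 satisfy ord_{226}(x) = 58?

0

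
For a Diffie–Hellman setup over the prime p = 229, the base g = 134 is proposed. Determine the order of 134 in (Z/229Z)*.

Since 134 ∈ (Z/229Z)^×, its order divides φ(229) = 229 − 1 = 228 = 2^2 · 3 · 19.
Divisors of 228: 1, 2, 3, 4, 6, 12, 19, 38, 57, 76, 114, 228.
Evaluate successive powers at the divisors of 228:
134^1 ≡ 134 (mod 229)
134^2 ≡ 94 (mod 229)
134^3 ≡ 1 (mod 229) ✓
So ord_229(134) = 3.

3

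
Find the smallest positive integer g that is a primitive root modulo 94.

φ(94) = φ(2)·φ(47) = 1·46 = 46 = 2 · 23.
Test candidates g = 2, 3, … against the prime factors q ∈ {2, 23} of φ(94): g is a generator iff g^(46/q) ≢ 1 for every such q.
g = 2: gcd(2, 94) = 2 > 1, not a unit — skip.
g = 3: 3^23 ≡ 1 — hits 1, so not a primitive root.
g = 4: gcd(4, 94) = 2 > 1, not a unit — skip.
g = 5: 5^23 ≡ 93; 5^2 ≡ 25 — none is 1, so 5 is a primitive root.
So 5 is the smallest generator of (Z/94Z)^×.

5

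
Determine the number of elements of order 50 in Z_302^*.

φ(302) = φ(2)·φ(151) = 1·150 = 150 = 2 · 3 · 5^2.
(Z/302Z)^× is cyclic (|G| = 150); a cyclic group of order m has exactly φ(d) elements of each order d | m, and none otherwise.
50 = 2 · 5^2 divides 150, and φ(50) = 20.

20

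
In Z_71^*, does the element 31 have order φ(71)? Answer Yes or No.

Yes

φ(71) = 71 − 1 = 70 = 2 · 5 · 7.
It suffices to check that the order of 31 is not a proper divisor of 70: compute 31^(70/q) for q ∈ {2, 5, 7}.
31^35 ≡ 70 (mod 71)  [q = 2: ≢ 1 ✓]
31^14 ≡ 54 (mod 71)  [q = 5: ≢ 1 ✓]
31^10 ≡ 20 (mod 71)  [q = 7: ≢ 1 ✓]
Every test exponent gives a nontrivial residue, hence 31 generates the full group.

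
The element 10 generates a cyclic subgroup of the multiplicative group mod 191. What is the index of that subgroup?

2

Since 10 ∈ (Z/191Z)^×, its order divides φ(191) = 191 − 1 = 190 = 2 · 5 · 19.
Divisors of 190: 1, 2, 5, 10, 19, 38, 95, 190.
Check 10^d mod 191 for each divisor in increasing order:
10^1 ≡ 10 (mod 191)
10^2 ≡ 100 (mod 191)
10^5 ≡ 107 (mod 191)
10^10 ≡ 180 (mod 191)
10^19 ≡ 184 (mod 191)
10^38 ≡ 49 (mod 191)
10^95 ≡ 1 (mod 191) ✓
Thus |⟨10⟩| = ord(10) = 95.
Index = |(Z/191Z)^×| / |⟨10⟩| = 190 / 95 = 2.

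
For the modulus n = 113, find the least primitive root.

3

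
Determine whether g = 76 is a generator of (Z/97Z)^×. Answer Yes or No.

φ(97) = 97 − 1 = 96 = 2^5 · 3.
Test 76^(96/q) mod 97 for each prime factor q of 96:
76^48 ≡ 96 (mod 97)  [q = 2: ≢ 1 ✓]
76^32 ≡ 61 (mod 97)  [q = 3: ≢ 1 ✓]
Every test exponent gives a nontrivial residue, hence 76 generates the full group.

Yes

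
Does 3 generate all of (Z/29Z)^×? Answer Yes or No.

Yes

φ(29) = 29 − 1 = 28 = 2^2 · 7.
An element g generates (Z/29Z)^× iff g^(28/q) ≢ 1 (mod 29) for each prime q ∈ {2, 7}.
3^14 ≡ 28 (mod 29)  [q = 2: ≢ 1 ✓]
3^4 ≡ 23 (mod 29)  [q = 7: ≢ 1 ✓]
None equal 1, so ord_29(3) = 28: 3 is a primitive root.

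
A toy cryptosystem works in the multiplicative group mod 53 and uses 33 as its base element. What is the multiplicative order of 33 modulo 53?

Since 33 ∈ (Z/53Z)^×, its order divides φ(53) = 53 − 1 = 52 = 2^2 · 13.
Divisors of 52: 1, 2, 4, 13, 26, 52.
Compute 33^d (mod 53) for the divisors d until we hit 1:
33^1 ≡ 33 (mod 53)
33^2 ≡ 29 (mod 53)
33^4 ≡ 46 (mod 53)
33^13 ≡ 23 (mod 53)
33^26 ≡ 52 (mod 53)
33^52 ≡ 1 (mod 53) ✓
The smallest such exponent is 52, so the order of 33 is 52.

52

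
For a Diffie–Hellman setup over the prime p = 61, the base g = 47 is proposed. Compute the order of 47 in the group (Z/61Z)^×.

3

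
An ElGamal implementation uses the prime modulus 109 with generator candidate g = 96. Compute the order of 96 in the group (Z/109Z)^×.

108

Since 96 ∈ (Z/109Z)^×, its order divides φ(109) = 109 − 1 = 108 = 2^2 · 3^3.
Divisors of 108: 1, 2, 3, 4, 6, 9, 12, 18, 27, 36, 54, 108.
Check 96^d mod 109 for each divisor in increasing order:
96^1 ≡ 96 (mod 109)
96^2 ≡ 60 (mod 109)
96^3 ≡ 92 (mod 109)
96^4 ≡ 3 (mod 109)
96^6 ≡ 71 (mod 109)
96^9 ≡ 101 (mod 109)
96^12 ≡ 27 (mod 109)
96^18 ≡ 64 (mod 109)
96^27 ≡ 33 (mod 109)
96^36 ≡ 63 (mod 109)
96^54 ≡ 108 (mod 109)
96^108 ≡ 1 (mod 109) ✓
So ord_109(96) = 108.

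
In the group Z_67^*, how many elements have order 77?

φ(67) = 67 − 1 = 66 = 2 · 3 · 11.
Since (Z/67Z)^× is cyclic of order 66, the number of elements of order d is φ(d) when d | 66 and 0 otherwise.
Here 66 is not a multiple of 77, so there are no elements of order 77.

0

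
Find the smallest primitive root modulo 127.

φ(127) = 127 − 1 = 126 = 2 · 3^2 · 7.
g is a primitive root iff g^(126/q) ≢ 1 (mod 127) for each prime q ∈ {2, 3, 7}.
g = 2: 2^63 ≡ 1 — hits 1, so not a primitive root.
g = 3: 3^63 ≡ 126; 3^42 ≡ 107; 3^18 ≡ 4 — none is 1, so 3 is a primitive root.
So 3 is the smallest generator of (Z/127Z)^×.

3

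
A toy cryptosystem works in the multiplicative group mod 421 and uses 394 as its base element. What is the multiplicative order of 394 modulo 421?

70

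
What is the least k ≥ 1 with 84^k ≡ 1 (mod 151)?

25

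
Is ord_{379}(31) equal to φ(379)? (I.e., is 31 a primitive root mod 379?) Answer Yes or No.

Yes

φ(379) = 379 − 1 = 378 = 2 · 3^3 · 7.
It suffices to check that the order of 31 is not a proper divisor of 378: compute 31^(378/q) for q ∈ {2, 3, 7}.
31^189 ≡ 378 (mod 379)  [q = 2: ≢ 1 ✓]
31^126 ≡ 327 (mod 379)  [q = 3: ≢ 1 ✓]
31^54 ≡ 86 (mod 379)  [q = 7: ≢ 1 ✓]
None equal 1, so ord_379(31) = 378: 31 is a primitive root.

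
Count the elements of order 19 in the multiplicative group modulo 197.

φ(197) = 197 − 1 = 196 = 2^2 · 7^2.
In a cyclic group of order 196, there are φ(d) elements of order d for each divisor d of 196, and zero for non-divisors.
Since 19 ∤ 196, the count is 0.

0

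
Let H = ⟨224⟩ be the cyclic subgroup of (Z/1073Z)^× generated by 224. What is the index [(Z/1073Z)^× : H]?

4

ord(224) | φ(1073) = φ(29·37) = (29−1)·(37−1) = 28·36 = 1008 = 2^4 · 3^2 · 7.
Divisors of 1008: 1, 2, 3, 4, 6, 7, 8, 9, 12, 14, 16, 18, 21, 24, 28, 36, 42, 48, 56, 63, 72, 84, 112, 126, 144, 168, 252, 336, 504, 1008.
Test each divisor d:
224^1 ≡ 224 (mod 1073)
224^2 ≡ 818 (mod 1073)
224^3 ≡ 822 (mod 1073)
224^4 ≡ 645 (mod 1073)
224^6 ≡ 767 (mod 1073)
224^7 ≡ 128 (mod 1073)
224^8 ≡ 774 (mod 1073)
224^9 ≡ 623 (mod 1073)
224^12 ≡ 285 (mod 1073)
224^14 ≡ 289 (mod 1073)
224^16 ≡ 342 (mod 1073)
224^18 ≡ 776 (mod 1073)
224^21 ≡ 510 (mod 1073)
224^24 ≡ 750 (mod 1073)
224^28 ≡ 900 (mod 1073)
224^36 ≡ 223 (mod 1073)
224^42 ≡ 434 (mod 1073)
224^48 ≡ 248 (mod 1073)
224^56 ≡ 958 (mod 1073)
224^63 ≡ 302 (mod 1073)
224^72 ≡ 371 (mod 1073)
224^84 ≡ 581 (mod 1073)
224^112 ≡ 349 (mod 1073)
224^126 ≡ 1072 (mod 1073)
224^144 ≡ 297 (mod 1073)
224^168 ≡ 639 (mod 1073)
224^252 ≡ 1 (mod 1073) ✓
So ord_1073(224) = 252, hence |⟨224⟩| = 252.
The index is φ(1073) / ord(224) = 1008 / 252 = 4.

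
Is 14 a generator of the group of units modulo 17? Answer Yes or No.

Yes

φ(17) = 17 − 1 = 16 = 2^4.
It suffices to check that the order of 14 is not a proper divisor of 16: compute 14^(16/q) for q ∈ {2}.
14^8 ≡ 16 (mod 17)  [q = 2: ≢ 1 ✓]
Every test exponent gives a nontrivial residue, hence 14 generates the full group.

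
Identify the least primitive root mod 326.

φ(326) = φ(2)·φ(163) = 1·162 = 162 = 2 · 3^4.
Test candidates g = 2, 3, … against the prime factors q ∈ {2, 3} of φ(326): g is a generator iff g^(162/q) ≢ 1 for every such q.
g = 2: gcd(2, 326) = 2 > 1, not a unit — skip.
g = 3: 3^81 ≡ 325; 3^54 ≡ 221 — none is 1, so 3 is a primitive root.
So 3 is the smallest generator of (Z/326Z)^×.

3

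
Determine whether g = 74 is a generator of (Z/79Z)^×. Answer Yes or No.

Yes

φ(79) = 79 − 1 = 78 = 2 · 3 · 13.
An element g generates (Z/79Z)^× iff g^(78/q) ≢ 1 (mod 79) for each prime q ∈ {2, 3, 13}.
74^39 ≡ 78 (mod 79)  [q = 2: ≢ 1 ✓]
74^26 ≡ 55 (mod 79)  [q = 3: ≢ 1 ✓]
74^6 ≡ 62 (mod 79)  [q = 13: ≢ 1 ✓]
Every test exponent gives a nontrivial residue, hence 74 generates the full group.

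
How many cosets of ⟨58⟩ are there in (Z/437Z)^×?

ord(58) | φ(437) = φ(19·23) = (19−1)·(23−1) = 18·22 = 396 = 2^2 · 3^2 · 11.
Divisors of 396: 1, 2, 3, 4, 6, 9, 11, 12, 18, 22, 33, 36, 44, 66, 99, 132, 198, 396.
Test each divisor d:
58^1 ≡ 58 (mod 437)
58^2 ≡ 305 (mod 437)
58^3 ≡ 210 (mod 437)
58^4 ≡ 381 (mod 437)
58^6 ≡ 400 (mod 437)
58^9 ≡ 96 (mod 437)
58^11 ≡ 1 (mod 437) ✓
The order of 58 is 11, so the subgroup it generates has 11 elements.
[(Z/437Z)^× : ⟨58⟩] = 396/11 = 36.

36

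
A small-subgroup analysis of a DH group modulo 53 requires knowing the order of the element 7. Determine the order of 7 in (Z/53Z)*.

26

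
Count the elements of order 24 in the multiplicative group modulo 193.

8

φ(193) = 193 − 1 = 192 = 2^6 · 3.
(Z/193Z)^× is cyclic (|G| = 192); a cyclic group of order m has exactly φ(d) elements of each order d | m, and none otherwise.
24 = 2^3 · 3 divides 192, and φ(24) = 8.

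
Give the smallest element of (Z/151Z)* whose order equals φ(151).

φ(151) = 151 − 1 = 150 = 2 · 3 · 5^2.
g is a primitive root iff g^(150/q) ≢ 1 (mod 151) for each prime q ∈ {2, 3, 5}.
g = 2: 2^75 ≡ 1 — hits 1, so not a primitive root.
g = 3: 3^75 ≡ 150; 3^50 ≡ 1 — hits 1, so not a primitive root.
g = 4: 4^75 ≡ 1 — hits 1, so not a primitive root.
g = 5: 5^75 ≡ 1 — hits 1, so not a primitive root.
g = 6: 6^75 ≡ 150; 6^50 ≡ 32; 6^30 ≡ 59 — none is 1, so 6 is a primitive root.
Hence the least primitive root of 151 is 6.

6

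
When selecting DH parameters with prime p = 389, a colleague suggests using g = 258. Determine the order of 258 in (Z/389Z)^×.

By Lagrange's theorem, ord_389(258) divides φ(389) = 389 − 1 = 388 = 2^2 · 97.
Divisors of 388: 1, 2, 4, 97, 194, 388.
Evaluate successive powers at the divisors of 388:
258^1 ≡ 258
258^2 ≡ 45
258^4 ≡ 80
258^97 ≡ 115
258^194 ≡ 388
258^388 ≡ 1
Therefore the multiplicative order of 258 modulo 389 is 388.

388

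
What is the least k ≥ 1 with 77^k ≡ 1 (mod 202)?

50

Since 77 ∈ (Z/202Z)^×, its order divides φ(202) = φ(2)·φ(101) = 1·100 = 100 = 2^2 · 5^2.
Divisors of 100: 1, 2, 4, 5, 10, 20, 25, 50, 100.
Compute 77^d (mod 202) for the divisors d until we hit 1:
77^1 ≡ 77 (mod 202)
77^2 ≡ 71 (mod 202)
77^4 ≡ 193 (mod 202)
77^5 ≡ 115 (mod 202)
77^10 ≡ 95 (mod 202)
77^20 ≡ 137 (mod 202)
77^25 ≡ 201 (mod 202)
77^50 ≡ 1 (mod 202) ✓
The smallest such exponent is 50, so the order of 77 is 50.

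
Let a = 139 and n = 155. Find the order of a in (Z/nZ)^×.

10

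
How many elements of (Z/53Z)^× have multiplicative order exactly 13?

φ(53) = 53 − 1 = 52 = 2^2 · 13.
In a cyclic group of order 52, there are φ(d) elements of order d for each divisor d of 52, and zero for non-divisors.
13 | 52, and φ(13) = 13 − 1 = 12.

12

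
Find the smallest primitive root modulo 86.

3

φ(86) = φ(2)·φ(43) = 1·42 = 42 = 2 · 3 · 7.
g is a primitive root iff g^(42/q) ≢ 1 (mod 86) for each prime q ∈ {2, 3, 7}.
g = 2: gcd(2, 86) = 2 > 1, not a unit — skip.
g = 3: 3^21 ≡ 85; 3^14 ≡ 79; 3^6 ≡ 41 — none is 1, so 3 is a primitive root.
Hence the least primitive root of 86 is 3.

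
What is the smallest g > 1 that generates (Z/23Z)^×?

5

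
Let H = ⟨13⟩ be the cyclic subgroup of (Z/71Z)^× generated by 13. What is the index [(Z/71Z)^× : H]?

Since 13 ∈ (Z/71Z)^×, its order divides φ(71) = 71 − 1 = 70 = 2 · 5 · 7.
Divisors of 70: 1, 2, 5, 7, 10, 14, 35, 70.
Compute 13^d (mod 71) for the divisors d until we hit 1:
13^1 ≡ 13 (mod 71)
13^2 ≡ 27 (mod 71)
13^5 ≡ 34 (mod 71)
13^7 ≡ 66 (mod 71)
13^10 ≡ 20 (mod 71)
13^14 ≡ 25 (mod 71)
13^35 ≡ 70 (mod 71)
13^70 ≡ 1 (mod 71) ✓
The order of 13 is 70, so the subgroup it generates has 70 elements.
Index = |(Z/71Z)^×| / |⟨13⟩| = 70 / 70 = 1.

1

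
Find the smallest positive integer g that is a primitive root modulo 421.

2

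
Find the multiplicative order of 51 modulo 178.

88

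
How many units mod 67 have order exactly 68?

φ(67) = 67 − 1 = 66 = 2 · 3 · 11.
In a cyclic group of order 66, there are φ(d) elements of order d for each divisor d of 66, and zero for non-divisors.
Since 68 ∤ 66, the count is 0.

0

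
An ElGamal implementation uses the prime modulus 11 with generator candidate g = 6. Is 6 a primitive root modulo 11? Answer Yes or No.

Yes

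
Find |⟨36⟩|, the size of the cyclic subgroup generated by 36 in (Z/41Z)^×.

20

By Lagrange's theorem, ord_41(36) divides φ(41) = 41 − 1 = 40 = 2^3 · 5.
Divisors of 40: 1, 2, 4, 5, 8, 10, 20, 40.
Check 36^d mod 41 for each divisor in increasing order:
36^1 ≡ 36
36^2 ≡ 25
36^4 ≡ 10
36^5 ≡ 32
36^8 ≡ 18
36^10 ≡ 40
36^20 ≡ 1
Therefore the multiplicative order of 36 modulo 41 is 20.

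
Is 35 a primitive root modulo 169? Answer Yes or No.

No

φ(169) = φ(13^2) = 13·(13−1) = 156 = 2^2 · 3 · 13.
35 is a primitive root mod 169 iff 35^(φ(169)/q) ≢ 1 for every prime q | φ(169), i.e. q ∈ {2, 3, 13}.
35^78 ≡ 1 (mod 169)  [q = 2: ≡ 1 ✗]
35^52 ≡ 22 (mod 169)  [q = 3: ≢ 1 ✓]
35^12 ≡ 131 (mod 169)  [q = 13: ≢ 1 ✓]
Since 35^78 ≡ 1, the order of 35 divides 78 < 156, so 35 is not a primitive root.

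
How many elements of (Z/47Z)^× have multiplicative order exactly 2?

φ(47) = 47 − 1 = 46 = 2 · 23.
Since (Z/47Z)^× is cyclic of order 46, the number of elements of order d is φ(d) when d | 46 and 0 otherwise.
2 | 46, and φ(2) = 2 − 1 = 1.

1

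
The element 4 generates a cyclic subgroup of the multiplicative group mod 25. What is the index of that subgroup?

Since 4 ∈ (Z/25Z)^×, its order divides φ(25) = φ(5^2) = 5·(5−1) = 20 = 2^2 · 5.
Divisors of 20: 1, 2, 4, 5, 10, 20.
Compute 4^d (mod 25) for the divisors d until we hit 1:
4^1 ≡ 4 (mod 25)
4^2 ≡ 16 (mod 25)
4^4 ≡ 6 (mod 25)
4^5 ≡ 24 (mod 25)
4^10 ≡ 1 (mod 25) ✓
Thus |⟨4⟩| = ord(4) = 10.
Index = |(Z/25Z)^×| / |⟨4⟩| = 20 / 10 = 2.

2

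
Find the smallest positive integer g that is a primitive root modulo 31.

φ(31) = 31 − 1 = 30 = 2 · 3 · 5.
Test candidates g = 2, 3, … against the prime factors q ∈ {2, 3, 5} of φ(31): g is a generator iff g^(30/q) ≢ 1 for every such q.
g = 2: 2^15 ≡ 1 — hits 1, so not a primitive root.
g = 3: 3^15 ≡ 30; 3^10 ≡ 25; 3^6 ≡ 16 — none is 1, so 3 is a primitive root.
So 3 is the smallest generator of (Z/31Z)^×.

3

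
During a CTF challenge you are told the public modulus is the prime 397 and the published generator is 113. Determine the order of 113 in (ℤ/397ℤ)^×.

By Lagrange's theorem, ord_397(113) divides φ(397) = 397 − 1 = 396 = 2^2 · 3^2 · 11.
Divisors of 396: 1, 2, 3, 4, 6, 9, 11, 12, 18, 22, 33, 36, 44, 66, 99, 132, 198, 396.
Check 113^d mod 397 for each divisor in increasing order:
113^1 ≡ 113 (mod 397)
113^2 ≡ 65 (mod 397)
113^3 ≡ 199 (mod 397)
113^4 ≡ 255 (mod 397)
113^6 ≡ 298 (mod 397)
113^9 ≡ 149 (mod 397)
113^11 ≡ 157 (mod 397)
113^12 ≡ 273 (mod 397)
113^18 ≡ 366 (mod 397)
113^22 ≡ 35 (mod 397)
113^33 ≡ 334 (mod 397)
113^36 ≡ 167 (mod 397)
113^44 ≡ 34 (mod 397)
113^66 ≡ 396 (mod 397)
113^99 ≡ 63 (mod 397)
113^132 ≡ 1 (mod 397) ✓
Therefore the multiplicative order of 113 modulo 397 is 132.

132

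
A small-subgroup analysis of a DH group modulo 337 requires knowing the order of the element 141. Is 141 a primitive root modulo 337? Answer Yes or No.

No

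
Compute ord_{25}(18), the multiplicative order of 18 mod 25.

4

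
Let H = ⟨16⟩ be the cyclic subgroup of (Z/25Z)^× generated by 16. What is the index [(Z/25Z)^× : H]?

4

By Lagrange's theorem, ord_25(16) divides φ(25) = φ(5^2) = 5·(5−1) = 20 = 2^2 · 5.
Divisors of 20: 1, 2, 4, 5, 10, 20.
Compute 16^d (mod 25) for the divisors d until we hit 1:
16^1 ≡ 16
16^2 ≡ 6
16^4 ≡ 11
16^5 ≡ 1
Thus |⟨16⟩| = ord(16) = 5.
The index is φ(25) / ord(16) = 20 / 5 = 4.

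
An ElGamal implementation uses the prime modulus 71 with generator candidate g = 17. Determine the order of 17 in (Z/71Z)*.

The order of 17 must divide φ(71) = 71 − 1 = 70 = 2 · 5 · 7.
Divisors of 70: 1, 2, 5, 7, 10, 14, 35, 70.
Check 17^d mod 71 for each divisor in increasing order:
17^1 ≡ 17 (mod 71)
17^2 ≡ 5 (mod 71)
17^5 ≡ 70 (mod 71)
17^7 ≡ 66 (mod 71)
17^10 ≡ 1 (mod 71) ✓
Hence ord(17) = 10.

10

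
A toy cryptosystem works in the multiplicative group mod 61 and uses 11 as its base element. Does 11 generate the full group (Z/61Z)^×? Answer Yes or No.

φ(61) = 61 − 1 = 60 = 2^2 · 3 · 5.
It suffices to check that the order of 11 is not a proper divisor of 60: compute 11^(60/q) for q ∈ {2, 3, 5}.
11^30 ≡ 60 (mod 61)  [q = 2: ≢ 1 ✓]
11^20 ≡ 1 (mod 61)  [q = 3: ≡ 1 ✗]
11^12 ≡ 1 (mod 61)  [q = 5: ≡ 1 ✗]
11^20 ≡ 1 shows ord(11) | 20, strictly less than φ(61); not a primitive root.

No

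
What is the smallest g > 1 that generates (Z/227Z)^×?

2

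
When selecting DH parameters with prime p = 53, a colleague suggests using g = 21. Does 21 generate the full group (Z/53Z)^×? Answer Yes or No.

φ(53) = 53 − 1 = 52 = 2^2 · 13.
An element g generates (Z/53Z)^× iff g^(52/q) ≢ 1 (mod 53) for each prime q ∈ {2, 13}.
21^26 ≡ 52 (mod 53)  [q = 2: ≢ 1 ✓]
21^4 ≡ 24 (mod 53)  [q = 13: ≢ 1 ✓]
Every test exponent gives a nontrivial residue, hence 21 generates the full group.

Yes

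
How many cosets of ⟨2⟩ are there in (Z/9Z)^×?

By Lagrange's theorem, ord_9(2) divides φ(9) = φ(3^2) = 3·(3−1) = 6 = 2 · 3.
Divisors of 6: 1, 2, 3, 6.
Check 2^d mod 9 for each divisor in increasing order:
2^1 ≡ 2 (mod 9)
2^2 ≡ 4 (mod 9)
2^3 ≡ 8 (mod 9)
2^6 ≡ 1 (mod 9) ✓
Thus |⟨2⟩| = ord(2) = 6.
Index = |(Z/9Z)^×| / |⟨2⟩| = 6 / 6 = 1.

1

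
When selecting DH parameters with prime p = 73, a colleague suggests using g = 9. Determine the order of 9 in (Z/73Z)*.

6

ord(9) | φ(73) = 73 − 1 = 72 = 2^3 · 3^2.
Divisors of 72: 1, 2, 3, 4, 6, 8, 9, 12, 18, 24, 36, 72.
Compute 9^d (mod 73) for the divisors d until we hit 1:
9^1 ≡ 9 (mod 73)
9^2 ≡ 8 (mod 73)
9^3 ≡ 72 (mod 73)
9^4 ≡ 64 (mod 73)
9^6 ≡ 1 (mod 73) ✓
Hence ord(9) = 6.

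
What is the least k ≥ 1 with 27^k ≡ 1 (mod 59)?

29

ord(27) | φ(59) = 59 − 1 = 58 = 2 · 29.
Divisors of 58: 1, 2, 29, 58.
Compute 27^d (mod 59) for the divisors d until we hit 1:
27^1 ≡ 27
27^2 ≡ 21
27^29 ≡ 1
Therefore the multiplicative order of 27 modulo 59 is 29.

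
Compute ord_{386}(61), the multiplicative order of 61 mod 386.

192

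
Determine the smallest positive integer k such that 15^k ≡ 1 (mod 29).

28

By Lagrange's theorem, ord_29(15) divides φ(29) = 29 − 1 = 28 = 2^2 · 7.
Divisors of 28: 1, 2, 4, 7, 14, 28.
Evaluate successive powers at the divisors of 28:
15^1 ≡ 15
15^2 ≡ 22
15^4 ≡ 20
15^7 ≡ 17
15^14 ≡ 28
15^28 ≡ 1
Hence ord(15) = 28.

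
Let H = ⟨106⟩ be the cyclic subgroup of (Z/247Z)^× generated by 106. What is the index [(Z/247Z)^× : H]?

18

By Lagrange's theorem, ord_247(106) divides φ(247) = φ(13·19) = (13−1)·(19−1) = 12·18 = 216 = 2^3 · 3^3.
Divisors of 216: 1, 2, 3, 4, 6, 8, 9, 12, 18, 24, 27, 36, 54, 72, 108, 216.
Evaluate successive powers at the divisors of 216:
106^1 ≡ 106
106^2 ≡ 121
106^3 ≡ 229
106^4 ≡ 68
106^6 ≡ 77
106^8 ≡ 178
106^9 ≡ 96
106^12 ≡ 1
Thus |⟨106⟩| = ord(106) = 12.
The index is φ(247) / ord(106) = 216 / 12 = 18.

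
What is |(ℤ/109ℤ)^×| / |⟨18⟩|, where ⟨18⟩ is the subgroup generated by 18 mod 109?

Since 18 ∈ (Z/109Z)^×, its order divides φ(109) = 109 − 1 = 108 = 2^2 · 3^3.
Divisors of 108: 1, 2, 3, 4, 6, 9, 12, 18, 27, 36, 54, 108.
Compute 18^d (mod 109) for the divisors d until we hit 1:
18^1 ≡ 18 (mod 109)
18^2 ≡ 106 (mod 109)
18^3 ≡ 55 (mod 109)
18^4 ≡ 9 (mod 109)
18^6 ≡ 82 (mod 109)
18^9 ≡ 41 (mod 109)
18^12 ≡ 75 (mod 109)
18^18 ≡ 46 (mod 109)
18^27 ≡ 33 (mod 109)
18^36 ≡ 45 (mod 109)
18^54 ≡ 108 (mod 109)
18^108 ≡ 1 (mod 109) ✓
The order of 18 is 108, so the subgroup it generates has 108 elements.
The index is φ(109) / ord(18) = 108 / 108 = 1.

1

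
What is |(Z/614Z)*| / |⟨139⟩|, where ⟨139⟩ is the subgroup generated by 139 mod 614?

17

Since 139 ∈ (Z/614Z)^×, its order divides φ(614) = φ(2)·φ(307) = 1·306 = 306 = 2 · 3^2 · 17.
Divisors of 306: 1, 2, 3, 6, 9, 17, 18, 34, 51, 102, 153, 306.
Evaluate successive powers at the divisors of 306:
139^1 ≡ 139 (mod 614)
139^2 ≡ 287 (mod 614)
139^3 ≡ 597 (mod 614)
139^6 ≡ 289 (mod 614)
139^9 ≡ 613 (mod 614)
139^17 ≡ 561 (mod 614)
139^18 ≡ 1 (mod 614) ✓
Thus |⟨139⟩| = ord(139) = 18.
The index is φ(614) / ord(139) = 306 / 18 = 17.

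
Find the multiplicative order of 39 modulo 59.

58

ord(39) | φ(59) = 59 − 1 = 58 = 2 · 29.
Divisors of 58: 1, 2, 29, 58.
Check 39^d mod 59 for each divisor in increasing order:
39^1 ≡ 39 (mod 59)
39^2 ≡ 46 (mod 59)
39^29 ≡ 58 (mod 59)
39^58 ≡ 1 (mod 59) ✓
Hence ord(39) = 58.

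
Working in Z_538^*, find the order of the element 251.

268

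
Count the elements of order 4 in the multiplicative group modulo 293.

2

φ(293) = 293 − 1 = 292 = 2^2 · 73.
(Z/293Z)^× is cyclic (|G| = 292); a cyclic group of order m has exactly φ(d) elements of each order d | m, and none otherwise.
4 = 2^2 divides 292, and φ(4) = 2.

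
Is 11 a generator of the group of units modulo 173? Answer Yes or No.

Yes

φ(173) = 173 − 1 = 172 = 2^2 · 43.
An element g generates (Z/173Z)^× iff g^(172/q) ≢ 1 (mod 173) for each prime q ∈ {2, 43}.
11^86 ≡ 172 (mod 173)  [q = 2: ≢ 1 ✓]
11^4 ≡ 109 (mod 173)  [q = 43: ≢ 1 ✓]
None equal 1, so ord_173(11) = 172: 11 is a primitive root.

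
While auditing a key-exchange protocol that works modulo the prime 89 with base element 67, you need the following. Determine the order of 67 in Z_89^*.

11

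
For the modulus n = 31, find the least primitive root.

φ(31) = 31 − 1 = 30 = 2 · 3 · 5.
g is a primitive root iff g^(30/q) ≢ 1 (mod 31) for each prime q ∈ {2, 3, 5}.
g = 2: 2^15 ≡ 1 — hits 1, so not a primitive root.
g = 3: 3^15 ≡ 30; 3^10 ≡ 25; 3^6 ≡ 16 — none is 1, so 3 is a primitive root.
So 3 is the smallest generator of (Z/31Z)^×.

3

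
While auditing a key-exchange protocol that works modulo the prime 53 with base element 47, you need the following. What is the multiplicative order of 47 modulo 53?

13

Since 47 ∈ (Z/53Z)^×, its order divides φ(53) = 53 − 1 = 52 = 2^2 · 13.
Divisors of 52: 1, 2, 4, 13, 26, 52.
Check 47^d mod 53 for each divisor in increasing order:
47^1 ≡ 47 (mod 53)
47^2 ≡ 36 (mod 53)
47^4 ≡ 24 (mod 53)
47^13 ≡ 1 (mod 53) ✓
The smallest such exponent is 13, so the order of 47 is 13.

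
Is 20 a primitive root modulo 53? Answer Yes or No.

φ(53) = 53 − 1 = 52 = 2^2 · 13.
It suffices to check that the order of 20 is not a proper divisor of 52: compute 20^(52/q) for q ∈ {2, 13}.
20^26 ≡ 52 (mod 53)  [q = 2: ≢ 1 ✓]
20^4 ≡ 46 (mod 53)  [q = 13: ≢ 1 ✓]
Every test exponent gives a nontrivial residue, hence 20 generates the full group.

Yes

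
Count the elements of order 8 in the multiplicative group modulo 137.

φ(137) = 137 − 1 = 136 = 2^3 · 17.
(Z/137Z)^× is cyclic (|G| = 136); a cyclic group of order m has exactly φ(d) elements of each order d | m, and none otherwise.
8 = 2^3 divides 136, and φ(8) = 4.

4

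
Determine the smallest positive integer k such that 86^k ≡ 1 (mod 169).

52

ord(86) | φ(169) = φ(13^2) = 13·(13−1) = 156 = 2^2 · 3 · 13.
Divisors of 156: 1, 2, 3, 4, 6, 12, 13, 26, 39, 52, 78, 156.
Check 86^d mod 169 for each divisor in increasing order:
86^1 ≡ 86 (mod 169)
86^2 ≡ 129 (mod 169)
86^3 ≡ 109 (mod 169)
86^4 ≡ 79 (mod 169)
86^6 ≡ 51 (mod 169)
86^12 ≡ 66 (mod 169)
86^13 ≡ 99 (mod 169)
86^26 ≡ 168 (mod 169)
86^39 ≡ 70 (mod 169)
86^52 ≡ 1 (mod 169) ✓
The smallest such exponent is 52, so the order of 86 is 52.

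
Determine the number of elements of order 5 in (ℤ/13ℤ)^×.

0

φ(13) = 13 − 1 = 12 = 2^2 · 3.
(Z/13Z)^× is cyclic (|G| = 12); a cyclic group of order m has exactly φ(d) elements of each order d | m, and none otherwise.
5 does not divide 12, so no element of (Z/13Z)^× has order 5.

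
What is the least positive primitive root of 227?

φ(227) = 227 − 1 = 226 = 2 · 113.
g is a primitive root iff g^(226/q) ≢ 1 (mod 227) for each prime q ∈ {2, 113}.
g = 2: 2^113 ≡ 226; 2^2 ≡ 4 — none is 1, so 2 is a primitive root.
The smallest primitive root modulo 227 is 2.

2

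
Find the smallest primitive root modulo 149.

φ(149) = 149 − 1 = 148 = 2^2 · 37.
g is a primitive root iff g^(148/q) ≢ 1 (mod 149) for each prime q ∈ {2, 37}.
g = 2: 2^74 ≡ 148; 2^4 ≡ 16 — none is 1, so 2 is a primitive root.
Hence the least primitive root of 149 is 2.

2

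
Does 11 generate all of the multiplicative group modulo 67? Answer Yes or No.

Yes

φ(67) = 67 − 1 = 66 = 2 · 3 · 11.
11 is a primitive root mod 67 iff 11^(φ(67)/q) ≢ 1 for every prime q | φ(67), i.e. q ∈ {2, 3, 11}.
11^33 ≡ 66 (mod 67)  [q = 2: ≢ 1 ✓]
11^22 ≡ 29 (mod 67)  [q = 3: ≢ 1 ✓]
11^6 ≡ 14 (mod 67)  [q = 11: ≢ 1 ✓]
None equal 1, so ord_67(11) = 66: 11 is a primitive root.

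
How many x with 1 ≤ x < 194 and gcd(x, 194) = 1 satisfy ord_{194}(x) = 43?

0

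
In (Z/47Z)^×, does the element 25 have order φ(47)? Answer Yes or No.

No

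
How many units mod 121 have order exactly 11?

φ(121) = φ(11^2) = 11·(11−1) = 110 = 2 · 5 · 11.
(Z/121Z)^× is cyclic (|G| = 110); a cyclic group of order m has exactly φ(d) elements of each order d | m, and none otherwise.
11 | 110, and φ(11) = 11 − 1 = 10.

10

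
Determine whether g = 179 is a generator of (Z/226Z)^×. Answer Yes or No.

Yes

φ(226) = φ(2)·φ(113) = 1·112 = 112 = 2^4 · 7.
An element g generates (Z/226Z)^× iff g^(112/q) ≢ 1 (mod 226) for each prime q ∈ {2, 7}.
179^56 ≡ 225 (mod 226)  [q = 2: ≢ 1 ✓]
179^16 ≡ 129 (mod 226)  [q = 7: ≢ 1 ✓]
None equal 1, so ord_226(179) = 112: 179 is a primitive root.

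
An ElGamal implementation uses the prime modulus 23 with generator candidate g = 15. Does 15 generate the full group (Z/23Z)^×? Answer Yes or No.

φ(23) = 23 − 1 = 22 = 2 · 11.
An element g generates (Z/23Z)^× iff g^(22/q) ≢ 1 (mod 23) for each prime q ∈ {2, 11}.
15^11 ≡ 22 (mod 23)  [q = 2: ≢ 1 ✓]
15^2 ≡ 18 (mod 23)  [q = 11: ≢ 1 ✓]
None equal 1, so ord_23(15) = 22: 15 is a primitive root.

Yes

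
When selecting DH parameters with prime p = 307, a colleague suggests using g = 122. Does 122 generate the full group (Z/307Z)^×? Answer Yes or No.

No

φ(307) = 307 − 1 = 306 = 2 · 3^2 · 17.
It suffices to check that the order of 122 is not a proper divisor of 306: compute 122^(306/q) for q ∈ {2, 3, 17}.
122^153 ≡ 1 (mod 307)  [q = 2: ≡ 1 ✗]
122^102 ≡ 17 (mod 307)  [q = 3: ≢ 1 ✓]
122^18 ≡ 272 (mod 307)  [q = 17: ≢ 1 ✓]
The check at q = 2 fails, so 122 generates a proper subgroup.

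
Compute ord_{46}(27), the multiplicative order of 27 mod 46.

By Lagrange's theorem, ord_46(27) divides φ(46) = φ(2)·φ(23) = 1·22 = 22 = 2 · 11.
Divisors of 22: 1, 2, 11, 22.
Compute 27^d (mod 46) for the divisors d until we hit 1:
27^1 ≡ 27 (mod 46)
27^2 ≡ 39 (mod 46)
27^11 ≡ 1 (mod 46) ✓
Therefore the multiplicative order of 27 modulo 46 is 11.

11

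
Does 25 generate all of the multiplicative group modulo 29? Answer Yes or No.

φ(29) = 29 − 1 = 28 = 2^2 · 7.
An element g generates (Z/29Z)^× iff g^(28/q) ≢ 1 (mod 29) for each prime q ∈ {2, 7}.
25^14 ≡ 1 (mod 29)  [q = 2: ≡ 1 ✗]
25^4 ≡ 24 (mod 29)  [q = 7: ≢ 1 ✓]
25^14 ≡ 1 shows ord(25) | 14, strictly less than φ(29); not a primitive root.

No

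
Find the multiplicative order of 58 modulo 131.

5

ord(58) | φ(131) = 131 − 1 = 130 = 2 · 5 · 13.
Divisors of 130: 1, 2, 5, 10, 13, 26, 65, 130.
Compute 58^d (mod 131) for the divisors d until we hit 1:
58^1 ≡ 58
58^2 ≡ 89
58^5 ≡ 1
Therefore the multiplicative order of 58 modulo 131 is 5.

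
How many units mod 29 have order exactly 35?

0

φ(29) = 29 − 1 = 28 = 2^2 · 7.
In a cyclic group of order 28, there are φ(d) elements of order d for each divisor d of 28, and zero for non-divisors.
Here 28 is not a multiple of 35, so there are no elements of order 35.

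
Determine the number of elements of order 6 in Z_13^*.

φ(13) = 13 − 1 = 12 = 2^2 · 3.
In a cyclic group of order 12, there are φ(d) elements of order d for each divisor d of 12, and zero for non-divisors.
6 = 2 · 3 divides 12, and φ(6) = 2.

2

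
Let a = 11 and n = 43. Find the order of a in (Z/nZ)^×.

The order of 11 must divide φ(43) = 43 − 1 = 42 = 2 · 3 · 7.
Divisors of 42: 1, 2, 3, 6, 7, 14, 21, 42.
Compute 11^d (mod 43) for the divisors d until we hit 1:
11^1 ≡ 11 (mod 43)
11^2 ≡ 35 (mod 43)
11^3 ≡ 41 (mod 43)
11^6 ≡ 4 (mod 43)
11^7 ≡ 1 (mod 43) ✓
Hence ord(11) = 7.

7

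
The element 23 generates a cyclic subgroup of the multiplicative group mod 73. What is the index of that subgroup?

By Lagrange's theorem, ord_73(23) divides φ(73) = 73 − 1 = 72 = 2^3 · 3^2.
Divisors of 72: 1, 2, 3, 4, 6, 8, 9, 12, 18, 24, 36, 72.
Test each divisor d:
23^1 ≡ 23 (mod 73)
23^2 ≡ 18 (mod 73)
23^3 ≡ 49 (mod 73)
23^4 ≡ 32 (mod 73)
23^6 ≡ 65 (mod 73)
23^8 ≡ 2 (mod 73)
23^9 ≡ 46 (mod 73)
23^12 ≡ 64 (mod 73)
23^18 ≡ 72 (mod 73)
23^24 ≡ 8 (mod 73)
23^36 ≡ 1 (mod 73) ✓
Thus |⟨23⟩| = ord(23) = 36.
Index = |(Z/73Z)^×| / |⟨23⟩| = 72 / 36 = 2.

2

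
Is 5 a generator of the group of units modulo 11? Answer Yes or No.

φ(11) = 11 − 1 = 10 = 2 · 5.
An element g generates (Z/11Z)^× iff g^(10/q) ≢ 1 (mod 11) for each prime q ∈ {2, 5}.
5^5 ≡ 1 (mod 11)  [q = 2: ≡ 1 ✗]
5^2 ≡ 3 (mod 11)  [q = 5: ≢ 1 ✓]
The check at q = 2 fails, so 5 generates a proper subgroup.

No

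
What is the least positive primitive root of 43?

φ(43) = 43 − 1 = 42 = 2 · 3 · 7.
g is a primitive root iff g^(42/q) ≢ 1 (mod 43) for each prime q ∈ {2, 3, 7}.
g = 2: 2^21 ≡ 42; 2^14 ≡ 1 — hits 1, so not a primitive root.
g = 3: 3^21 ≡ 42; 3^14 ≡ 36; 3^6 ≡ 41 — none is 1, so 3 is a primitive root.
Hence the least primitive root of 43 is 3.

3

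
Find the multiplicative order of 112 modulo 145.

28

By Lagrange's theorem, ord_145(112) divides φ(145) = φ(5·29) = (5−1)·(29−1) = 4·28 = 112 = 2^4 · 7.
Divisors of 112: 1, 2, 4, 7, 8, 14, 16, 28, 56, 112.
Check 112^d mod 145 for each divisor in increasing order:
112^1 ≡ 112 (mod 145)
112^2 ≡ 74 (mod 145)
112^4 ≡ 111 (mod 145)
112^7 ≡ 88 (mod 145)
112^8 ≡ 141 (mod 145)
112^14 ≡ 59 (mod 145)
112^16 ≡ 16 (mod 145)
112^28 ≡ 1 (mod 145) ✓
The smallest such exponent is 28, so the order of 112 is 28.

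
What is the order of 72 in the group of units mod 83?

82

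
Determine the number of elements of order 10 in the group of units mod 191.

φ(191) = 191 − 1 = 190 = 2 · 5 · 19.
(Z/191Z)^× is cyclic (|G| = 190); a cyclic group of order m has exactly φ(d) elements of each order d | m, and none otherwise.
10 = 2 · 5 divides 190, and φ(10) = 4.

4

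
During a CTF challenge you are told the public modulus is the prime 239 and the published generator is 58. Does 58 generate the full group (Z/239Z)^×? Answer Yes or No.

φ(239) = 239 − 1 = 238 = 2 · 7 · 17.
It suffices to check that the order of 58 is not a proper divisor of 238: compute 58^(238/q) for q ∈ {2, 7, 17}.
58^119 ≡ 1 (mod 239)  [q = 2: ≡ 1 ✗]
58^34 ≡ 98 (mod 239)  [q = 7: ≢ 1 ✓]
58^14 ≡ 22 (mod 239)  [q = 17: ≢ 1 ✓]
The check at q = 2 fails, so 58 generates a proper subgroup.

No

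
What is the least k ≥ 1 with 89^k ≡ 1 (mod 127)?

ord(89) | φ(127) = 127 − 1 = 126 = 2 · 3^2 · 7.
Divisors of 126: 1, 2, 3, 6, 7, 9, 14, 18, 21, 42, 63, 126.
Check 89^d mod 127 for each divisor in increasing order:
89^1 ≡ 89 (mod 127)
89^2 ≡ 47 (mod 127)
89^3 ≡ 119 (mod 127)
89^6 ≡ 64 (mod 127)
89^7 ≡ 108 (mod 127)
89^9 ≡ 123 (mod 127)
89^14 ≡ 107 (mod 127)
89^18 ≡ 16 (mod 127)
89^21 ≡ 126 (mod 127)
89^42 ≡ 1 (mod 127) ✓
Hence ord(89) = 42.

42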